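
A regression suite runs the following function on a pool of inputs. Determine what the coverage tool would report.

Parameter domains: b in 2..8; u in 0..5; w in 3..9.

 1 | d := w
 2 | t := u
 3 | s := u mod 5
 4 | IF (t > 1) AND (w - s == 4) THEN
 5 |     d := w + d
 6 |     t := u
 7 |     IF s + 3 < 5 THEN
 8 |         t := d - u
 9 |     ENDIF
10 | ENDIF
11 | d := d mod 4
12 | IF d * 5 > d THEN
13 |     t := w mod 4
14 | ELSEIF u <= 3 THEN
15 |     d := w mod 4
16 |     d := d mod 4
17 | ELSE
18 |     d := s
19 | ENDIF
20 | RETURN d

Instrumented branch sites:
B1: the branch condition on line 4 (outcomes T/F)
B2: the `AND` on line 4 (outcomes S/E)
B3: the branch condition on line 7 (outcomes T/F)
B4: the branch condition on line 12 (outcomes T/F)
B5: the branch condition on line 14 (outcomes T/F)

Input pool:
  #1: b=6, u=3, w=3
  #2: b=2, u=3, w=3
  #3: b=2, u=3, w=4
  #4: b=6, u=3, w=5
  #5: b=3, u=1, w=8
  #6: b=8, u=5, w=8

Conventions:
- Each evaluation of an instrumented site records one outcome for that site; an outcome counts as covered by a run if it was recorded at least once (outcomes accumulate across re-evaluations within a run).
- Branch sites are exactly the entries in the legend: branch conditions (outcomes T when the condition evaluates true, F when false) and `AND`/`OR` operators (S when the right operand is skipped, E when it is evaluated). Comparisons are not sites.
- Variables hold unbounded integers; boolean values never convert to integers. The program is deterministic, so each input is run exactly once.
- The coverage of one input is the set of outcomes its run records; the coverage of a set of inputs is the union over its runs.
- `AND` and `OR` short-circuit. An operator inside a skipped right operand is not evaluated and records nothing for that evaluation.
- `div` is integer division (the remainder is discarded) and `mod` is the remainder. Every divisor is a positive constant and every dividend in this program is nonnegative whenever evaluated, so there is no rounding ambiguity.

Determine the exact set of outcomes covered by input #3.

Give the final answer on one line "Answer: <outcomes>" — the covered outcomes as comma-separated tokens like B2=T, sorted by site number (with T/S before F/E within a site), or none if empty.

Simulating input #3 (b=2, u=3, w=4) step by step:
  B2->E, B1->F, B4->F, B5->T
deduplicating events, the covered set is: B1=F, B2=E, B4=F, B5=T

Answer: B1=F, B2=E, B4=F, B5=T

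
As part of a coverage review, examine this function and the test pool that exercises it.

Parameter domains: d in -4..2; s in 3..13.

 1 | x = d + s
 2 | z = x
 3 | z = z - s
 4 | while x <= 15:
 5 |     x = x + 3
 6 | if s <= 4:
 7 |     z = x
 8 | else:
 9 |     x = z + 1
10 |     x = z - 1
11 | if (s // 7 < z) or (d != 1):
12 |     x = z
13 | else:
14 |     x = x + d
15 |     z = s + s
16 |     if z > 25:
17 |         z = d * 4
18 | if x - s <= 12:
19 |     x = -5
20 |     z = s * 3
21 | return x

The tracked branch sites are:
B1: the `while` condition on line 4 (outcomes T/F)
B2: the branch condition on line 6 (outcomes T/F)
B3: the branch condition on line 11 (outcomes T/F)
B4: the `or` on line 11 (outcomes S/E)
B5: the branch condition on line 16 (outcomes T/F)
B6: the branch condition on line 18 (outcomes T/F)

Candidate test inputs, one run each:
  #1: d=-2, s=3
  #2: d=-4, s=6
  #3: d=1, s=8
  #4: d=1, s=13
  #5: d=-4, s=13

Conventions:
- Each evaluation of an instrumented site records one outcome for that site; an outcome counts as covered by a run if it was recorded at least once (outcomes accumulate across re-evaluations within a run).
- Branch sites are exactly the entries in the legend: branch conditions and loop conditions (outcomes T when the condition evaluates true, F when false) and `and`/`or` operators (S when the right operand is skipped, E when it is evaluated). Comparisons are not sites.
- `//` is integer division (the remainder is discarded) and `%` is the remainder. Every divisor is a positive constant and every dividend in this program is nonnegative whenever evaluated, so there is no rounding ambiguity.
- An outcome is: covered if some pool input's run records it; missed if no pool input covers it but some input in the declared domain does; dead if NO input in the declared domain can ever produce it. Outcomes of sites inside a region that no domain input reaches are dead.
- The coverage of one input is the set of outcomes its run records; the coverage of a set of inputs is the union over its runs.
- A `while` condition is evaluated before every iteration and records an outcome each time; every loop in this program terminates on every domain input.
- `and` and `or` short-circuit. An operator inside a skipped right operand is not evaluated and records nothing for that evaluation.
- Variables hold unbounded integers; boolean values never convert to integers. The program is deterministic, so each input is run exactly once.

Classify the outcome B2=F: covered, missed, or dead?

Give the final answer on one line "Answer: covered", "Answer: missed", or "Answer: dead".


B2=F is recorded by pool input(s) 2, 3, 4, 5 -> covered
Answer: covered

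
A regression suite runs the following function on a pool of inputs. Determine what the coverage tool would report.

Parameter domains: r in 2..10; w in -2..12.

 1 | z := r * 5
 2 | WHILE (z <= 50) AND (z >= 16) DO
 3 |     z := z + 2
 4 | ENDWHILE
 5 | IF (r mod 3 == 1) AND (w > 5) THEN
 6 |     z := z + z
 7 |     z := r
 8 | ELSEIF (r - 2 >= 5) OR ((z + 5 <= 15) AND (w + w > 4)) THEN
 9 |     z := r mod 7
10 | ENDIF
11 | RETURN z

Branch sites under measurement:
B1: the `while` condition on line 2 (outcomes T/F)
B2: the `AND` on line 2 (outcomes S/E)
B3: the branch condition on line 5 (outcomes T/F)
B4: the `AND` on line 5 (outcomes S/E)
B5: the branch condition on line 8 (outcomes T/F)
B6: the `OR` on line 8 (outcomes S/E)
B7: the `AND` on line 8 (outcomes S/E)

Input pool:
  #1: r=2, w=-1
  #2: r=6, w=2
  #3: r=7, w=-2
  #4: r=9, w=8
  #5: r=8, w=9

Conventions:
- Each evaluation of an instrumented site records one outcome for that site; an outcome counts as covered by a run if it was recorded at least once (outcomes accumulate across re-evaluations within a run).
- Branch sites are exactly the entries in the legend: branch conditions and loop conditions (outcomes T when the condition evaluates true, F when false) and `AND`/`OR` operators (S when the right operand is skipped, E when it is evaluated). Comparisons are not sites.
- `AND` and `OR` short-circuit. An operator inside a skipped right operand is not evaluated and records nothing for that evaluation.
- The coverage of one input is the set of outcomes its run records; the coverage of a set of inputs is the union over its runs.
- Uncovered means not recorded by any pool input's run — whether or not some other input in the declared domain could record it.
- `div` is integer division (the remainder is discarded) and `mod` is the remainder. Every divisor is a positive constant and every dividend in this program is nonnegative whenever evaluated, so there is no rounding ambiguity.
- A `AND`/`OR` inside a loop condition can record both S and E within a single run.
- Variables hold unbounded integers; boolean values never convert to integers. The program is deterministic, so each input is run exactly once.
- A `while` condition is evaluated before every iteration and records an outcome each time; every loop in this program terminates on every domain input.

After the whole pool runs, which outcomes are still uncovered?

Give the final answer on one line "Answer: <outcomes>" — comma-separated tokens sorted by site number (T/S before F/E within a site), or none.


#1 (r=2, w=-1) -> B2->E, B1->F, B4->S, B3->F, B6->E, B7->E, B5->F; covered: B1=F, B2=E, B3=F, B4=S, B5=F, B6=E, B7=E
#2 (r=6, w=2) -> B2->E, B1->T, B2->E, B1->T, B2->E, B1->T, B2->E, B1->T, B2->E, B1->T, B2->E, B1->T, B2->E, B1->T, ...; covered: B1=T, B1=F, B2=S, B2=E, B3=F, B4=S, B5=F, B6=E, B7=S
#3 (r=7, w=-2) -> B2->E, B1->T, B2->E, B1->T, B2->E, B1->T, B2->E, B1->T, B2->E, B1->T, B2->E, B1->T, B2->E, B1->T, ...; covered: B1=T, B1=F, B2=S, B2=E, B3=F, B4=E, B5=T, B6=S
#4 (r=9, w=8) -> B2->E, B1->T, B2->E, B1->T, B2->E, B1->T, B2->S, B1->F, B4->S, B3->F, B6->S, B5->T; covered: B1=T, B1=F, B2=S, B2=E, B3=F, B4=S, B5=T, B6=S
#5 (r=8, w=9) -> B2->E, B1->T, B2->E, B1->T, B2->E, B1->T, B2->E, B1->T, B2->E, B1->T, B2->E, B1->T, B2->S, B1->F, ...; covered: B1=T, B1=F, B2=S, B2=E, B3=F, B4=S, B5=T, B6=S
union over the pool: B1=T, B1=F, B2=S, B2=E, B3=F, B4=S, B4=E, B5=T, B5=F, B6=S, B6=E, B7=S, B7=E
uncovered (1 of 14): B3=T
Answer: B3=T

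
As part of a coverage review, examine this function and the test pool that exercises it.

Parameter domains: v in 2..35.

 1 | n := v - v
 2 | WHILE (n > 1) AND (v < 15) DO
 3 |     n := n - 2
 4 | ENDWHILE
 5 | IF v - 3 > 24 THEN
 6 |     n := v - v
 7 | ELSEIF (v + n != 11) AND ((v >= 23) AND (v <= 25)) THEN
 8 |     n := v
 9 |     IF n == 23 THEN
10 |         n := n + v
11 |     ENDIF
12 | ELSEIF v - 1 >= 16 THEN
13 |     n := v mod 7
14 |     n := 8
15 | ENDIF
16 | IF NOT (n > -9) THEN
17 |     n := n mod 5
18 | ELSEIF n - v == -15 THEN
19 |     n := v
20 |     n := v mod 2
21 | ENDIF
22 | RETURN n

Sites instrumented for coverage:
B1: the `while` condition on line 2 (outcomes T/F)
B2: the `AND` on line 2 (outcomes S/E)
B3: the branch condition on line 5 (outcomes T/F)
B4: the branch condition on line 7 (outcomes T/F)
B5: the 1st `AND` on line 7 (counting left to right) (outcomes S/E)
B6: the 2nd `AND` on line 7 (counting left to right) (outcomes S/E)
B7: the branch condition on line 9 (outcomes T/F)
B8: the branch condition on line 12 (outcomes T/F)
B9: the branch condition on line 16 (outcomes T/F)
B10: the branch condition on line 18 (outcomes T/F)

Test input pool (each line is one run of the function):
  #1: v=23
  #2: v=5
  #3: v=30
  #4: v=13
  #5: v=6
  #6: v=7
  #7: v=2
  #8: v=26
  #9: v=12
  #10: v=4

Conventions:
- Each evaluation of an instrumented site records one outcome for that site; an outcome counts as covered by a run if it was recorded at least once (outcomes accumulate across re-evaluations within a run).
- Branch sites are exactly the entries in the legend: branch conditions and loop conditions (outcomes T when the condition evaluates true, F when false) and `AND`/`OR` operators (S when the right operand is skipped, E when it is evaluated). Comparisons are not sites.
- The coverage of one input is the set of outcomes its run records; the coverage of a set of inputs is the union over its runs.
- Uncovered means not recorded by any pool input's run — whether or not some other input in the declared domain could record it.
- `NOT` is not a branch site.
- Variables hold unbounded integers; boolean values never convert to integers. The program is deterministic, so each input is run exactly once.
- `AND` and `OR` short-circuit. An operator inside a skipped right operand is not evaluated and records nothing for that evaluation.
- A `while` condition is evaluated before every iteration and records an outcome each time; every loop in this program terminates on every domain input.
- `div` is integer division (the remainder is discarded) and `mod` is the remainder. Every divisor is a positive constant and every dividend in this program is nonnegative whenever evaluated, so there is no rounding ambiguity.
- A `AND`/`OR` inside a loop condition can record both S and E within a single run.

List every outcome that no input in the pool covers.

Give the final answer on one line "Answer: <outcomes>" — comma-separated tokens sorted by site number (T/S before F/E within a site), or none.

input #1, v=23: events B2->S, B1->F, B3->F, B5->E, B6->E, B4->T, B7->T, B9->F, B10->F; outcomes B1=F, B2=S, B3=F, B4=T, B5=E, B6=E, B7=T, B9=F, B10=F
input #2, v=5: events B2->S, B1->F, B3->F, B5->E, B6->S, B4->F, B8->F, B9->F, B10->F; outcomes B1=F, B2=S, B3=F, B4=F, B5=E, B6=S, B8=F, B9=F, B10=F
input #3, v=30: events B2->S, B1->F, B3->T, B9->F, B10->F; outcomes B1=F, B2=S, B3=T, B9=F, B10=F
input #4, v=13: events B2->S, B1->F, B3->F, B5->E, B6->S, B4->F, B8->F, B9->F, B10->F; outcomes B1=F, B2=S, B3=F, B4=F, B5=E, B6=S, B8=F, B9=F, B10=F
input #5, v=6: events B2->S, B1->F, B3->F, B5->E, B6->S, B4->F, B8->F, B9->F, B10->F; outcomes B1=F, B2=S, B3=F, B4=F, B5=E, B6=S, B8=F, B9=F, B10=F
input #6, v=7: events B2->S, B1->F, B3->F, B5->E, B6->S, B4->F, B8->F, B9->F, B10->F; outcomes B1=F, B2=S, B3=F, B4=F, B5=E, B6=S, B8=F, B9=F, B10=F
input #7, v=2: events B2->S, B1->F, B3->F, B5->E, B6->S, B4->F, B8->F, B9->F, B10->F; outcomes B1=F, B2=S, B3=F, B4=F, B5=E, B6=S, B8=F, B9=F, B10=F
input #8, v=26: events B2->S, B1->F, B3->F, B5->E, B6->E, B4->F, B8->T, B9->F, B10->F; outcomes B1=F, B2=S, B3=F, B4=F, B5=E, B6=E, B8=T, B9=F, B10=F
input #9, v=12: events B2->S, B1->F, B3->F, B5->E, B6->S, B4->F, B8->F, B9->F, B10->F; outcomes B1=F, B2=S, B3=F, B4=F, B5=E, B6=S, B8=F, B9=F, B10=F
input #10, v=4: events B2->S, B1->F, B3->F, B5->E, B6->S, B4->F, B8->F, B9->F, B10->F; outcomes B1=F, B2=S, B3=F, B4=F, B5=E, B6=S, B8=F, B9=F, B10=F
union over the pool: B1=F, B2=S, B3=T, B3=F, B4=T, B4=F, B5=E, B6=S, B6=E, B7=T, B8=T, B8=F, B9=F, B10=F
uncovered (6 of 20): B1=T, B2=E, B5=S, B7=F, B9=T, B10=T

Answer: B1=T, B2=E, B5=S, B7=F, B9=T, B10=T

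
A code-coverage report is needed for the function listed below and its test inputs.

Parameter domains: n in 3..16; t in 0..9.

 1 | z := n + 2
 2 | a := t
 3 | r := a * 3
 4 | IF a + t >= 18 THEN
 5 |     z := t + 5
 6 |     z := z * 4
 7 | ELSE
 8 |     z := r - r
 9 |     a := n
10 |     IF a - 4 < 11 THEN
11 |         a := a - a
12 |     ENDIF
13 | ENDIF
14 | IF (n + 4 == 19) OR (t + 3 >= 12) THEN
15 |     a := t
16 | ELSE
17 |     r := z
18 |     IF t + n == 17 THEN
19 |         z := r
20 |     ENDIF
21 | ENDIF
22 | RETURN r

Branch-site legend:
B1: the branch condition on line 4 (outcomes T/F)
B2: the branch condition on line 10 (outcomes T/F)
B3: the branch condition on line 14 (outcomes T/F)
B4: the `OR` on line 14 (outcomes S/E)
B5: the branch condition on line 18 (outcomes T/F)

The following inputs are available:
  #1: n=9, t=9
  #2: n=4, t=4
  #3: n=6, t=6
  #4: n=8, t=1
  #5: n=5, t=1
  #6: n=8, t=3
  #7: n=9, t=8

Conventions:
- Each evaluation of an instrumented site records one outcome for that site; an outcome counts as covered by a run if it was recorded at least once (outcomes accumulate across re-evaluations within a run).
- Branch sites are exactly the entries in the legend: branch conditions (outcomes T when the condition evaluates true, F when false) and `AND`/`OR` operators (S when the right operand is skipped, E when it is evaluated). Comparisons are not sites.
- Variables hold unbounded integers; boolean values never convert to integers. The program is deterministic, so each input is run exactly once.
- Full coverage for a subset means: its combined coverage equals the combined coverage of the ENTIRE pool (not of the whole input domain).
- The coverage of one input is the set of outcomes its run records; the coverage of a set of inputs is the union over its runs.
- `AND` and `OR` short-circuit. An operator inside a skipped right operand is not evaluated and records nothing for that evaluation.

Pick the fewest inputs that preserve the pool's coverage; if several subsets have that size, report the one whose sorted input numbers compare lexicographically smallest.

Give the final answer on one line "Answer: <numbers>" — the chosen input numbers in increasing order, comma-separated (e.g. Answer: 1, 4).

input #1 (n=9, t=9): events B1->T, B4->E, B3->T; covers B1=T, B3=T, B4=E
input #2 (n=4, t=4): events B1->F, B2->T, B4->E, B3->F, B5->F; covers B1=F, B2=T, B3=F, B4=E, B5=F
input #3 (n=6, t=6): events B1->F, B2->T, B4->E, B3->F, B5->F; covers B1=F, B2=T, B3=F, B4=E, B5=F
input #4 (n=8, t=1): events B1->F, B2->T, B4->E, B3->F, B5->F; covers B1=F, B2=T, B3=F, B4=E, B5=F
input #5 (n=5, t=1): events B1->F, B2->T, B4->E, B3->F, B5->F; covers B1=F, B2=T, B3=F, B4=E, B5=F
input #6 (n=8, t=3): events B1->F, B2->T, B4->E, B3->F, B5->F; covers B1=F, B2=T, B3=F, B4=E, B5=F
input #7 (n=9, t=8): events B1->F, B2->T, B4->E, B3->F, B5->T; covers B1=F, B2=T, B3=F, B4=E, B5=T
union over all inputs: B1=T, B1=F, B2=T, B3=T, B3=F, B4=E, B5=T, B5=F (8 outcomes)
every size-1 subset falls short of the 8 outcomes (best: 5/8)
every size-2 subset falls short of the 8 outcomes (best: 7/8)
at size 3, {1, 2, 7} reaches all 8 outcomes; every lexicographically earlier size-3 subset fails

Answer: 1, 2, 7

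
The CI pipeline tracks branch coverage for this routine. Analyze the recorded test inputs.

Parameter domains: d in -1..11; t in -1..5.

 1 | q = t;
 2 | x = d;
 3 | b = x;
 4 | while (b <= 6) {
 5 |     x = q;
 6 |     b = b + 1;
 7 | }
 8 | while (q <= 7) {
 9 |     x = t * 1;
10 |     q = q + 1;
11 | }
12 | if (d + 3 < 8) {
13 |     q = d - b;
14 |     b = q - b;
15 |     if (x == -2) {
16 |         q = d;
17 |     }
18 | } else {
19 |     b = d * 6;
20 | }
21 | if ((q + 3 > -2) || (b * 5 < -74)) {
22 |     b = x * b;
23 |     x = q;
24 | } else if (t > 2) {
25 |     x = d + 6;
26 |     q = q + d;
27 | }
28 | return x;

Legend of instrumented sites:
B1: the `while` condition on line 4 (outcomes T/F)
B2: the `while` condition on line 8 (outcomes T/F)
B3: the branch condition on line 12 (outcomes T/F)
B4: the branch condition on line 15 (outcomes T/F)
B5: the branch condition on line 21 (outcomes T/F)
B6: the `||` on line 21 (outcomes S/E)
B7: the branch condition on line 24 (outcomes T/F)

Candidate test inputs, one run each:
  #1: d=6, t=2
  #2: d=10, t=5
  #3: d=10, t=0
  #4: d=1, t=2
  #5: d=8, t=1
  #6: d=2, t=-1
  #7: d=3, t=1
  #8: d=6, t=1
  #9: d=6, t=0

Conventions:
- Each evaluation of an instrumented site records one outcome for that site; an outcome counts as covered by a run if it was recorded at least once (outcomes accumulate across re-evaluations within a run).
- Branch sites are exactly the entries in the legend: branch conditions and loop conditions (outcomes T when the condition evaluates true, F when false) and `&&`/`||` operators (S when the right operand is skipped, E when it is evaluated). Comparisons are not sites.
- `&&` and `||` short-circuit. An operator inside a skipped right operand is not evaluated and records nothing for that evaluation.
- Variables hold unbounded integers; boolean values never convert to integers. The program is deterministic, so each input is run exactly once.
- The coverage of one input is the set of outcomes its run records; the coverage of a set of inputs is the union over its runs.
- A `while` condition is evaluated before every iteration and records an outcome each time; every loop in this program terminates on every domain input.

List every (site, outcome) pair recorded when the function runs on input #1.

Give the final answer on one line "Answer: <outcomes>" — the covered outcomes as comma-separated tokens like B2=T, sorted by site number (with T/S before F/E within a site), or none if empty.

Running input #1 (d=6, t=2), event by event:
  B1->T, B1->F, B2->T, B2->T, B2->T, B2->T, B2->T, B2->T, B2->F, B3->F
  B6->S, B5->T
as a set, this run covers: B1=T, B1=F, B2=T, B2=F, B3=F, B5=T, B6=S

Answer: B1=T, B1=F, B2=T, B2=F, B3=F, B5=T, B6=S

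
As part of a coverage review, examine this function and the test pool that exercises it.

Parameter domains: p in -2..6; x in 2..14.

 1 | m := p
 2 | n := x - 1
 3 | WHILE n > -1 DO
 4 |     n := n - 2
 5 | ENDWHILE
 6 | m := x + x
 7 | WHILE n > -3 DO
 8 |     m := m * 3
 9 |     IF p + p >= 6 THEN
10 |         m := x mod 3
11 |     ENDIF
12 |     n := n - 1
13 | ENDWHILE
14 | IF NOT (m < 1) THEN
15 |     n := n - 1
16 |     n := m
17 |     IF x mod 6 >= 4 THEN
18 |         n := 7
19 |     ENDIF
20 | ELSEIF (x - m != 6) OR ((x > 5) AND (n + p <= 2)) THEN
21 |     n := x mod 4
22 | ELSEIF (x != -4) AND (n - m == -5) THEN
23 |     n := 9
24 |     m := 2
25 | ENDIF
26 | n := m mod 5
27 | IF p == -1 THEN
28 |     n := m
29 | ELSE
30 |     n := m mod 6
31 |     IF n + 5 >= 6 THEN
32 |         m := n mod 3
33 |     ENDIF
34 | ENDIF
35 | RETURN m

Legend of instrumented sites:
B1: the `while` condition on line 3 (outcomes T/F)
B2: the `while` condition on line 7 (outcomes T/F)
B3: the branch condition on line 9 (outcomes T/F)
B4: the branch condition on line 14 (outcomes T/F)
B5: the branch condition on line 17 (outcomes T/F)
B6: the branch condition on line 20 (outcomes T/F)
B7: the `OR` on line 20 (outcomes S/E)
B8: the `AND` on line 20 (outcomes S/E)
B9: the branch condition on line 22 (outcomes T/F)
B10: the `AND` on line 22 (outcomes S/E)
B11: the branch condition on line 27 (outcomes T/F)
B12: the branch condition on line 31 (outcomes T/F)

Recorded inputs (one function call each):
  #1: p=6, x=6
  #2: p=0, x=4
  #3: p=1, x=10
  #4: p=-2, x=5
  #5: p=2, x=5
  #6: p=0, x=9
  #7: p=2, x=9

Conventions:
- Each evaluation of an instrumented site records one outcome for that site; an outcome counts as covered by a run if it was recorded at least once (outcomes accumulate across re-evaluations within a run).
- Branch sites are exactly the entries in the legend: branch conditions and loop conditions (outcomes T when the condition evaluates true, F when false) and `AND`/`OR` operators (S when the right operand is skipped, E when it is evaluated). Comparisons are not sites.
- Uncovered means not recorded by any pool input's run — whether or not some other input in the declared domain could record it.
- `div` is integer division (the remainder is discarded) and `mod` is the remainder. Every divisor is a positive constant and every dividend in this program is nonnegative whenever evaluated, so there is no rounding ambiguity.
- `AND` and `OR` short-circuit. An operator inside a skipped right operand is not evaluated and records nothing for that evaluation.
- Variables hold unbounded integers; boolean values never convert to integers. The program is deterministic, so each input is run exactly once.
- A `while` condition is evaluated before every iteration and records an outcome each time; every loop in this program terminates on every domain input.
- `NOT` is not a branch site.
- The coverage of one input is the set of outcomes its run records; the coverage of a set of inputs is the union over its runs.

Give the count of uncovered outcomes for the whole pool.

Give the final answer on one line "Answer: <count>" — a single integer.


input #1 (p=6, x=6): events B1->T, B1->T, B1->T, B1->F, B2->T, B3->T, B2->T, B3->T, B2->F, B4->F, B7->E, B8->E, B6->F, B10->E, ...; covers B1=T, B1=F, B2=T, B2=F, B3=T, B4=F, B6=F, B7=E, B8=E, B9=F, B10=E, B11=F, B12=F
input #2 (p=0, x=4): events B1->T, B1->T, B1->F, B2->T, B3->F, B2->T, B3->F, B2->F, B4->T, B5->T, B11->F, B12->F; covers B1=T, B1=F, B2=T, B2=F, B3=F, B4=T, B5=T, B11=F, B12=F
input #3 (p=1, x=10): events B1->T, B1->T, B1->T, B1->T, B1->T, B1->F, B2->T, B3->F, B2->T, B3->F, B2->F, B4->T, B5->T, B11->F, ...; covers B1=T, B1=F, B2=T, B2=F, B3=F, B4=T, B5=T, B11=F, B12=F
input #4 (p=-2, x=5): events B1->T, B1->T, B1->T, B1->F, B2->T, B3->F, B2->F, B4->T, B5->T, B11->F, B12->F; covers B1=T, B1=F, B2=T, B2=F, B3=F, B4=T, B5=T, B11=F, B12=F
input #5 (p=2, x=5): events B1->T, B1->T, B1->T, B1->F, B2->T, B3->F, B2->F, B4->T, B5->T, B11->F, B12->F; covers B1=T, B1=F, B2=T, B2=F, B3=F, B4=T, B5=T, B11=F, B12=F
input #6 (p=0, x=9): events B1->T, B1->T, B1->T, B1->T, B1->T, B1->F, B2->T, B3->F, B2->F, B4->T, B5->F, B11->F, B12->F; covers B1=T, B1=F, B2=T, B2=F, B3=F, B4=T, B5=F, B11=F, B12=F
input #7 (p=2, x=9): events B1->T, B1->T, B1->T, B1->T, B1->T, B1->F, B2->T, B3->F, B2->F, B4->T, B5->F, B11->F, B12->F; covers B1=T, B1=F, B2=T, B2=F, B3=F, B4=T, B5=F, B11=F, B12=F
union over the pool: B1=T, B1=F, B2=T, B2=F, B3=T, B3=F, B4=T, B4=F, B5=T, B5=F, B6=F, B7=E, B8=E, B9=F, B10=E, B11=F, B12=F
uncovered (7 of 24): B6=T, B7=S, B8=S, B9=T, B10=S, B11=T, B12=T
Answer: 7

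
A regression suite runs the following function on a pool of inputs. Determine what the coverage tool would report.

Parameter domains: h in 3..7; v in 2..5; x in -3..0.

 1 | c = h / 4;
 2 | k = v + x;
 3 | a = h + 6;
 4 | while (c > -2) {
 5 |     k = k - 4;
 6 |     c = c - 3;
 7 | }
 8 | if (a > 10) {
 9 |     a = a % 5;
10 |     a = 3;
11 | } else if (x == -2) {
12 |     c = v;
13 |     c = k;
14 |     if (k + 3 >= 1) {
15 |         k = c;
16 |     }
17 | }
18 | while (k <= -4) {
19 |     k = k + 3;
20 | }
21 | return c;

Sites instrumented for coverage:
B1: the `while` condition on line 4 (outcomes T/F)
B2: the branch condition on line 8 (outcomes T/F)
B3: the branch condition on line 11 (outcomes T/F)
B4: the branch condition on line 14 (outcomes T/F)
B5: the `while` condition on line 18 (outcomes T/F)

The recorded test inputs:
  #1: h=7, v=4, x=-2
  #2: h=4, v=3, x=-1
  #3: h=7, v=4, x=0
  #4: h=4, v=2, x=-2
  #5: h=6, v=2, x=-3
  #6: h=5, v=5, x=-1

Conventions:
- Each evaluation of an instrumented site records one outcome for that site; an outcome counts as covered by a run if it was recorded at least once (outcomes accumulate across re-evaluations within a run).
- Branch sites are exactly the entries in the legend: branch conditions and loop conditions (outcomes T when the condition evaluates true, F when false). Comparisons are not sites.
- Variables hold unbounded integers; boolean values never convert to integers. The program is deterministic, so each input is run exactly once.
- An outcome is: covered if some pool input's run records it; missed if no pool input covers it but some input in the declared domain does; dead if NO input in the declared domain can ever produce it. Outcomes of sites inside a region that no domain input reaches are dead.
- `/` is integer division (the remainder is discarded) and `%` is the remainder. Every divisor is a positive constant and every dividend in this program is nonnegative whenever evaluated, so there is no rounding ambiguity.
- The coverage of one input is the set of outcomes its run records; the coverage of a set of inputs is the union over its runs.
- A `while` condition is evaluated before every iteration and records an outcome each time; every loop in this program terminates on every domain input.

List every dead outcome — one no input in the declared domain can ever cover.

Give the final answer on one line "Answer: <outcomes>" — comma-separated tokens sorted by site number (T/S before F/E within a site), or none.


sweeping the full domain (80 inputs) for each outcome:
  reachable outcomes have witnesses, e.g. B1=T (e.g. h=3, v=2, x=-3), B1=F (e.g. h=3, v=2, x=-3), B2=T (e.g. h=5, v=2, x=-3), B2=F (e.g. h=3, v=2, x=-3)
Answer: none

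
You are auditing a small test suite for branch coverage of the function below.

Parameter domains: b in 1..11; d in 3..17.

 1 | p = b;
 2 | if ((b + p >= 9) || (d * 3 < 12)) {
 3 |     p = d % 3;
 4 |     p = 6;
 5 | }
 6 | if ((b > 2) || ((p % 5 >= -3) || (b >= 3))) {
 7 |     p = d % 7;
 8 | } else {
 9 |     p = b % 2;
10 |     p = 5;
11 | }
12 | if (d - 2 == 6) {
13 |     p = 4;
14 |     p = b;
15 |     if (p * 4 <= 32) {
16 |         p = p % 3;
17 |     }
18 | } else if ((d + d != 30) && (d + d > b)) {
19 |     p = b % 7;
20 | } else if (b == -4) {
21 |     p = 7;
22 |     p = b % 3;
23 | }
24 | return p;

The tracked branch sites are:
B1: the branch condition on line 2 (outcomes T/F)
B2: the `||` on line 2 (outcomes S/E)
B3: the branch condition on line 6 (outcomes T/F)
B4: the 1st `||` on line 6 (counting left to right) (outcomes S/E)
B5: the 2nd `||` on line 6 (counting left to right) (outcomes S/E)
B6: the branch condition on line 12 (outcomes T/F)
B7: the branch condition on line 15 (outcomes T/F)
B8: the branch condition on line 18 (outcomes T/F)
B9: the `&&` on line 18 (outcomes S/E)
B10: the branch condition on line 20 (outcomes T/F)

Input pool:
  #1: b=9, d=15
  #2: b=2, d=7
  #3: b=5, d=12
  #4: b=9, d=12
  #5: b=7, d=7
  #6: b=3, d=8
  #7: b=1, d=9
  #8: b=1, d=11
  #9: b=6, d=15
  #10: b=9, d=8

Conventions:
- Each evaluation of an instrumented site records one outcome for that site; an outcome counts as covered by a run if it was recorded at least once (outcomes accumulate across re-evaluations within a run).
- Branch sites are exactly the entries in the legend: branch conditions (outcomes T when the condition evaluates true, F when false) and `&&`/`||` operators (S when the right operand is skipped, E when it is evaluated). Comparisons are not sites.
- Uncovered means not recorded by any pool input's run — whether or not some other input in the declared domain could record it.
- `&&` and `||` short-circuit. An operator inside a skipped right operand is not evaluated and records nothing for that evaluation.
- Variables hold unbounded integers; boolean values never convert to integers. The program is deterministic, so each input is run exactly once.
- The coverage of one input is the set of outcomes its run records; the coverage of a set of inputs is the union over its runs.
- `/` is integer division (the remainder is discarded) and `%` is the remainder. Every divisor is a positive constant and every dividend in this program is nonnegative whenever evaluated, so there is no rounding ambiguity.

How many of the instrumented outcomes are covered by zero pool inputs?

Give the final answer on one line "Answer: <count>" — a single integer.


#1 (b=9, d=15) -> covered: B1=T, B2=S, B3=T, B4=S, B6=F, B8=F, B9=S, B10=F
#2 (b=2, d=7) -> covered: B1=F, B2=E, B3=T, B4=E, B5=S, B6=F, B8=T, B9=E
#3 (b=5, d=12) -> covered: B1=T, B2=S, B3=T, B4=S, B6=F, B8=T, B9=E
#4 (b=9, d=12) -> covered: B1=T, B2=S, B3=T, B4=S, B6=F, B8=T, B9=E
#5 (b=7, d=7) -> covered: B1=T, B2=S, B3=T, B4=S, B6=F, B8=T, B9=E
#6 (b=3, d=8) -> covered: B1=F, B2=E, B3=T, B4=S, B6=T, B7=T
#7 (b=1, d=9) -> covered: B1=F, B2=E, B3=T, B4=E, B5=S, B6=F, B8=T, B9=E
#8 (b=1, d=11) -> covered: B1=F, B2=E, B3=T, B4=E, B5=S, B6=F, B8=T, B9=E
#9 (b=6, d=15) -> covered: B1=T, B2=S, B3=T, B4=S, B6=F, B8=F, B9=S, B10=F
#10 (b=9, d=8) -> covered: B1=T, B2=S, B3=T, B4=S, B6=T, B7=F
union over the pool: B1=T, B1=F, B2=S, B2=E, B3=T, B4=S, B4=E, B5=S, B6=T, B6=F, B7=T, B7=F, B8=T, B8=F, B9=S, B9=E, B10=F
uncovered (3 of 20): B3=F, B5=E, B10=T
Answer: 3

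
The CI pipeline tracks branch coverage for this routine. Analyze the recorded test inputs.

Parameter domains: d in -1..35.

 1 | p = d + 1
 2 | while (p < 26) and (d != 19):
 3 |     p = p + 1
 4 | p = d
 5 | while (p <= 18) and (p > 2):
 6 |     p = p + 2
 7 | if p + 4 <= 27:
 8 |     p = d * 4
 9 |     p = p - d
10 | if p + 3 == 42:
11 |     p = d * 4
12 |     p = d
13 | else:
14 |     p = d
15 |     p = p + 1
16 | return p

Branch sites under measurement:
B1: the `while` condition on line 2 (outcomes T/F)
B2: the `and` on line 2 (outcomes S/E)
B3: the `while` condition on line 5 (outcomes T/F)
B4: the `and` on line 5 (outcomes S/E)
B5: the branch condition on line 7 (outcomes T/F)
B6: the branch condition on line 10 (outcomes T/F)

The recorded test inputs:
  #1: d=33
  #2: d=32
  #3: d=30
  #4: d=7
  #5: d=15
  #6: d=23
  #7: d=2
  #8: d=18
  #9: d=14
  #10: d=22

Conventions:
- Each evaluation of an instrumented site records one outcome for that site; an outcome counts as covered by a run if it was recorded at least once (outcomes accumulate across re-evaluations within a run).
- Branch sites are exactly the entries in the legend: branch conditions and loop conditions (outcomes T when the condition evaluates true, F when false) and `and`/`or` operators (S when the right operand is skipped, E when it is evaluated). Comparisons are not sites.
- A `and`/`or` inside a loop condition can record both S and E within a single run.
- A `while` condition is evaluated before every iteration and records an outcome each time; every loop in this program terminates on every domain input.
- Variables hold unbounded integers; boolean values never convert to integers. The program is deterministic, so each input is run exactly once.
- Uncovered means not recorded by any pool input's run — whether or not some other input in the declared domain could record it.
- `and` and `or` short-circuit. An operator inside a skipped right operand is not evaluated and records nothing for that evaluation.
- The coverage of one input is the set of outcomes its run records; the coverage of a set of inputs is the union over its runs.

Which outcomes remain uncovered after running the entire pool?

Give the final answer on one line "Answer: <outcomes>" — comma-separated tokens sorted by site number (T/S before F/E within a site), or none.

input #1 (d=33): events B2->S, B1->F, B4->S, B3->F, B5->F, B6->F; covers B1=F, B2=S, B3=F, B4=S, B5=F, B6=F
input #2 (d=32): events B2->S, B1->F, B4->S, B3->F, B5->F, B6->F; covers B1=F, B2=S, B3=F, B4=S, B5=F, B6=F
input #3 (d=30): events B2->S, B1->F, B4->S, B3->F, B5->F, B6->F; covers B1=F, B2=S, B3=F, B4=S, B5=F, B6=F
input #4 (d=7): events B2->E, B1->T, B2->E, B1->T, B2->E, B1->T, B2->E, B1->T, B2->E, B1->T, B2->E, B1->T, B2->E, B1->T, ...; covers B1=T, B1=F, B2=S, B2=E, B3=T, B3=F, B4=S, B4=E, B5=T, B6=F
input #5 (d=15): events B2->E, B1->T, B2->E, B1->T, B2->E, B1->T, B2->E, B1->T, B2->E, B1->T, B2->E, B1->T, B2->E, B1->T, ...; covers B1=T, B1=F, B2=S, B2=E, B3=T, B3=F, B4=S, B4=E, B5=T, B6=F
input #6 (d=23): events B2->E, B1->T, B2->E, B1->T, B2->S, B1->F, B4->S, B3->F, B5->T, B6->F; covers B1=T, B1=F, B2=S, B2=E, B3=F, B4=S, B5=T, B6=F
input #7 (d=2): events B2->E, B1->T, B2->E, B1->T, B2->E, B1->T, B2->E, B1->T, B2->E, B1->T, B2->E, B1->T, B2->E, B1->T, ...; covers B1=T, B1=F, B2=S, B2=E, B3=F, B4=E, B5=T, B6=F
input #8 (d=18): events B2->E, B1->T, B2->E, B1->T, B2->E, B1->T, B2->E, B1->T, B2->E, B1->T, B2->E, B1->T, B2->E, B1->T, ...; covers B1=T, B1=F, B2=S, B2=E, B3=T, B3=F, B4=S, B4=E, B5=T, B6=F
input #9 (d=14): events B2->E, B1->T, B2->E, B1->T, B2->E, B1->T, B2->E, B1->T, B2->E, B1->T, B2->E, B1->T, B2->E, B1->T, ...; covers B1=T, B1=F, B2=S, B2=E, B3=T, B3=F, B4=S, B4=E, B5=T, B6=F
input #10 (d=22): events B2->E, B1->T, B2->E, B1->T, B2->E, B1->T, B2->S, B1->F, B4->S, B3->F, B5->T, B6->F; covers B1=T, B1=F, B2=S, B2=E, B3=F, B4=S, B5=T, B6=F
union over the pool: B1=T, B1=F, B2=S, B2=E, B3=T, B3=F, B4=S, B4=E, B5=T, B5=F, B6=F
uncovered (1 of 12): B6=T

Answer: B6=T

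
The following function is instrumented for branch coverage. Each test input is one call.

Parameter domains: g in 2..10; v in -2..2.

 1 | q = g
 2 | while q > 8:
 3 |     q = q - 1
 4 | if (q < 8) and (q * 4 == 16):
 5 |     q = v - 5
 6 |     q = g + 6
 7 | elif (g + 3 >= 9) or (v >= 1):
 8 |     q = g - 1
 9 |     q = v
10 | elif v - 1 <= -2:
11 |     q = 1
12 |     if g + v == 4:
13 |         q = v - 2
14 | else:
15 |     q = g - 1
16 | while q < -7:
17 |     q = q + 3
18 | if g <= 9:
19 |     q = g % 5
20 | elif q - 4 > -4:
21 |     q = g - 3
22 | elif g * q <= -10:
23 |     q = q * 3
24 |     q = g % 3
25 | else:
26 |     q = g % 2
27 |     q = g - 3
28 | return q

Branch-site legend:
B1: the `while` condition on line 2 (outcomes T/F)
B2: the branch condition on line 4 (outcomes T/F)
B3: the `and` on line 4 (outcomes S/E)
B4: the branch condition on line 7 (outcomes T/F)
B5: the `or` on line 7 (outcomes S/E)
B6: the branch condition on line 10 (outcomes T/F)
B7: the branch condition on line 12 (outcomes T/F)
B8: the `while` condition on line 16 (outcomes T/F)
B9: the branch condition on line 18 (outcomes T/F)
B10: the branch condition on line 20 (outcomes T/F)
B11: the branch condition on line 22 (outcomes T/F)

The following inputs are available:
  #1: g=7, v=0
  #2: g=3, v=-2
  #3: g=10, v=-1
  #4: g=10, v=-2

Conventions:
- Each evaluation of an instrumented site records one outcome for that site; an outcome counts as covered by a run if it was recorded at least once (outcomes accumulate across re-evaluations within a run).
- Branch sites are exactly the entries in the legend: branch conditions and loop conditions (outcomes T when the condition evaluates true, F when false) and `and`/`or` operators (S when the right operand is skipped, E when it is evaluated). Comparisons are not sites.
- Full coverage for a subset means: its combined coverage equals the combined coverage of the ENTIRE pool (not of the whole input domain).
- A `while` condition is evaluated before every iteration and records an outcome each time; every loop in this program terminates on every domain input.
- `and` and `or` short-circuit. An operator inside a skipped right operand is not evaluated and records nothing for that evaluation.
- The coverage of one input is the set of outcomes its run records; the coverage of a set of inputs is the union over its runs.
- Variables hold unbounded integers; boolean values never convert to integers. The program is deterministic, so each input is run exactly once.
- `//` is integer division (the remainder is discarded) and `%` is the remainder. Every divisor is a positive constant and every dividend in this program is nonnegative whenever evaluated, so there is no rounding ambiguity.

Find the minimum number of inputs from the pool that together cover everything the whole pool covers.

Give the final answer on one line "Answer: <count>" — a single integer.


input #1 (g=7, v=0): covers B1=F, B2=F, B3=E, B4=T, B5=S, B8=F, B9=T
input #2 (g=3, v=-2): covers B1=F, B2=F, B3=E, B4=F, B5=E, B6=T, B7=F, B8=F, B9=T
input #3 (g=10, v=-1): covers B1=T, B1=F, B2=F, B3=S, B4=T, B5=S, B8=F, B9=F, B10=F, B11=T
input #4 (g=10, v=-2): covers B1=T, B1=F, B2=F, B3=S, B4=T, B5=S, B8=F, B9=F, B10=F, B11=T
union over all inputs: B1=T, B1=F, B2=F, B3=S, B3=E, B4=T, B4=F, B5=S, B5=E, B6=T, B7=F, B8=F, B9=T, B9=F, B10=F, B11=T (16 outcomes)
size 1 is not enough: best union over all size-1 subsets is 10/16
the canonical winner is {2, 3}: size 2, full 16-outcome coverage, earliest index list among size-2 covers
Answer: 2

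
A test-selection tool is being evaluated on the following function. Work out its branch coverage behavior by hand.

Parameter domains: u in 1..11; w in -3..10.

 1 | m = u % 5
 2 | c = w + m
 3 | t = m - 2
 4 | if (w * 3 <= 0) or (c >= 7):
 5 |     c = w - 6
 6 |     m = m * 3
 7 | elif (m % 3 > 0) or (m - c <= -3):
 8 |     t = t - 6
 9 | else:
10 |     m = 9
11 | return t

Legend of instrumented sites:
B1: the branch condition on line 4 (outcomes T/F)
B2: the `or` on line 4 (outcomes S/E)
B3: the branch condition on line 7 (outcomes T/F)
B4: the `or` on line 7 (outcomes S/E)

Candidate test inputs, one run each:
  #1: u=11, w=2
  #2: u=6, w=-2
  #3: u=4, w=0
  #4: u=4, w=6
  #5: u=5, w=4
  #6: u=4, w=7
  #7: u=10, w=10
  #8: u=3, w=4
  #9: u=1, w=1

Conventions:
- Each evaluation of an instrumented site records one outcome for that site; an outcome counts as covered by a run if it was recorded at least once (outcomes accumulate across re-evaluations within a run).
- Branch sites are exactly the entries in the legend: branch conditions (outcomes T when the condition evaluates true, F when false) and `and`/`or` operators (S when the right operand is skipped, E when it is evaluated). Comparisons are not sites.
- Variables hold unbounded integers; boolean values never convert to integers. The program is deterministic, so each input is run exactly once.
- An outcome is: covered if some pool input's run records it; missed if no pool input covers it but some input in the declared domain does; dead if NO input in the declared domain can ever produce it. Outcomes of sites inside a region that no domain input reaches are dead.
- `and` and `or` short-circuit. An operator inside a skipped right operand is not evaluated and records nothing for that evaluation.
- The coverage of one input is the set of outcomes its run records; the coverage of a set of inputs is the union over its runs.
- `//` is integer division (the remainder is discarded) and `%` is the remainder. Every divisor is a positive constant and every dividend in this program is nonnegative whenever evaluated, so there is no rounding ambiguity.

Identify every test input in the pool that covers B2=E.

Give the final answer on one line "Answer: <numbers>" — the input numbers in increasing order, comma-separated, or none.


input #1 (u=11, w=2): hits B2=E
input #2 (u=6, w=-2): never hits B2=E
input #3 (u=4, w=0): never hits B2=E
input #4 (u=4, w=6): hits B2=E
input #5 (u=5, w=4): hits B2=E
input #6 (u=4, w=7): hits B2=E
input #7 (u=10, w=10): hits B2=E
input #8 (u=3, w=4): hits B2=E
input #9 (u=1, w=1): hits B2=E
Answer: 1, 4, 5, 6, 7, 8, 9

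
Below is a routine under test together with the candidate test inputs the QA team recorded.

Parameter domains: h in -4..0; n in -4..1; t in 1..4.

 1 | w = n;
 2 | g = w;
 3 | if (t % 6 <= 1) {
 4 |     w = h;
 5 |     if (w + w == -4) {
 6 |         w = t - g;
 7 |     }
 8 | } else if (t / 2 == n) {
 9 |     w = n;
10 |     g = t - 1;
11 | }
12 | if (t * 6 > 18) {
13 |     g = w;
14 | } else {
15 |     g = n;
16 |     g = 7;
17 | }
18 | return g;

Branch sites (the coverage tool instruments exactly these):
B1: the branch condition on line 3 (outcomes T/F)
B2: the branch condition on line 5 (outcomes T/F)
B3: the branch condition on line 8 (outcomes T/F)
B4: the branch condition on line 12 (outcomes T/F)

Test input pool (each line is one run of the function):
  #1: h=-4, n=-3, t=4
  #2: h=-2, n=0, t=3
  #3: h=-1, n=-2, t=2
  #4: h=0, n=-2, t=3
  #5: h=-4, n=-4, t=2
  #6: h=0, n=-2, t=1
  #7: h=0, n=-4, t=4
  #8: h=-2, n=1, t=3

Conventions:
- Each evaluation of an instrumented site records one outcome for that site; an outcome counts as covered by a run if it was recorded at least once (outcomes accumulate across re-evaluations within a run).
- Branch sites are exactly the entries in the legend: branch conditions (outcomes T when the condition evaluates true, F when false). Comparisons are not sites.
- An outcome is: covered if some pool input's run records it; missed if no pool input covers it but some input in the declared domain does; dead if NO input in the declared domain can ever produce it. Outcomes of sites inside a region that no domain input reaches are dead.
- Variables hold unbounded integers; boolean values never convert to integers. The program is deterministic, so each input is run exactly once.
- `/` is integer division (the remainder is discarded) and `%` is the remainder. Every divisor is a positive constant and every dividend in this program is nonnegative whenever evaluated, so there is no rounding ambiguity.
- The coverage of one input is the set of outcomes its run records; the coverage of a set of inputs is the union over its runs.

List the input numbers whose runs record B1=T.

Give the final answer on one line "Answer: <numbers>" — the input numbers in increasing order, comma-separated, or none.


input #1 (h=-4, n=-3, t=4): misses B1=T
input #2 (h=-2, n=0, t=3): misses B1=T
input #3 (h=-1, n=-2, t=2): misses B1=T
input #4 (h=0, n=-2, t=3): misses B1=T
input #5 (h=-4, n=-4, t=2): misses B1=T
input #6 (h=0, n=-2, t=1): covers B1=T
input #7 (h=0, n=-4, t=4): misses B1=T
input #8 (h=-2, n=1, t=3): misses B1=T
Answer: 6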